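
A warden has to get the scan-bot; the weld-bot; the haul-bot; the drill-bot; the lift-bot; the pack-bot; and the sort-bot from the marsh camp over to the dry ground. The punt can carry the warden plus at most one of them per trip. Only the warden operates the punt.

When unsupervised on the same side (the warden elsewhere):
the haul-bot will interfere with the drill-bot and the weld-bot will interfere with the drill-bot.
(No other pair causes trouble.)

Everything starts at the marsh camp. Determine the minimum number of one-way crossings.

Counting alone: the warden can take at most 1 across per trip to the dry ground, so moving all 7 needs at least 7 loaded trips out, with a return between consecutive ones — at least 13 crossings.
The safety rule pushes this higher. Following every safe sequence of crossings, the most of the 7 that can be at the dry ground as the punt arrives there on crossing 13 is 6 — never all 7.
So no plan with fewer than 15 crossings exists, and this one achieves 15:
1. Warden goes to the dry ground with the drill-bot.  [the marsh camp: the haul-bot, the lift-bot, the pack-bot, the scan-bot, the sort-bot, the weld-bot | the dry ground: the drill-bot]
2. Warden goes back to the marsh camp alone.  [the marsh camp: the haul-bot, the lift-bot, the pack-bot, the scan-bot, the sort-bot, the weld-bot | the dry ground: the drill-bot]
3. Warden goes to the dry ground with the scan-bot.  [the marsh camp: the haul-bot, the lift-bot, the pack-bot, the sort-bot, the weld-bot | the dry ground: the drill-bot, the scan-bot]
4. Warden goes back to the marsh camp alone.  [the marsh camp: the haul-bot, the lift-bot, the pack-bot, the sort-bot, the weld-bot | the dry ground: the drill-bot, the scan-bot]
5. Warden goes to the dry ground with the weld-bot.  [the marsh camp: the haul-bot, the lift-bot, the pack-bot, the sort-bot | the dry ground: the drill-bot, the scan-bot, the weld-bot]
6. Warden goes back to the marsh camp with the drill-bot.  [the marsh camp: the drill-bot, the haul-bot, the lift-bot, the pack-bot, the sort-bot | the dry ground: the scan-bot, the weld-bot]
7. Warden goes to the dry ground with the haul-bot.  [the marsh camp: the drill-bot, the lift-bot, the pack-bot, the sort-bot | the dry ground: the haul-bot, the scan-bot, the weld-bot]
8. Warden goes back to the marsh camp alone.  [the marsh camp: the drill-bot, the lift-bot, the pack-bot, the sort-bot | the dry ground: the haul-bot, the scan-bot, the weld-bot]
9. Warden goes to the dry ground with the lift-bot.  [the marsh camp: the drill-bot, the pack-bot, the sort-bot | the dry ground: the haul-bot, the lift-bot, the scan-bot, the weld-bot]
10. Warden goes back to the marsh camp alone.  [the marsh camp: the drill-bot, the pack-bot, the sort-bot | the dry ground: the haul-bot, the lift-bot, the scan-bot, the weld-bot]
11. Warden goes to the dry ground with the pack-bot.  [the marsh camp: the drill-bot, the sort-bot | the dry ground: the haul-bot, the lift-bot, the pack-bot, the scan-bot, the weld-bot]
12. Warden goes back to the marsh camp alone.  [the marsh camp: the drill-bot, the sort-bot | the dry ground: the haul-bot, the lift-bot, the pack-bot, the scan-bot, the weld-bot]
13. Warden goes to the dry ground with the sort-bot.  [the marsh camp: the drill-bot | the dry ground: the haul-bot, the lift-bot, the pack-bot, the scan-bot, the sort-bot, the weld-bot]
14. Warden goes back to the marsh camp alone.  [the marsh camp: the drill-bot | the dry ground: the haul-bot, the lift-bot, the pack-bot, the scan-bot, the sort-bot, the weld-bot]
15. Warden goes to the dry ground with the drill-bot.  [the marsh camp: — | the dry ground: the drill-bot, the haul-bot, the lift-bot, the pack-bot, the scan-bot, the sort-bot, the weld-bot]

15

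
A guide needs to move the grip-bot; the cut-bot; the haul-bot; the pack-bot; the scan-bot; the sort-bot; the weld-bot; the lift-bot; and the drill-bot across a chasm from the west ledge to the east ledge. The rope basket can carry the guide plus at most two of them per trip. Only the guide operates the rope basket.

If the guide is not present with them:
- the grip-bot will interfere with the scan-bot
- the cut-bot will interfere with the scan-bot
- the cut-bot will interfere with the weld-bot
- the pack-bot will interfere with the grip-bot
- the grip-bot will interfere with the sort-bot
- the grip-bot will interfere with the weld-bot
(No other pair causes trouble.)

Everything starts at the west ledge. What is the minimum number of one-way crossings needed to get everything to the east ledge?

Counting alone: the guide can take at most 2 across per trip to the east ledge, so moving all 9 needs at least 5 loaded trips out, with a return between consecutive ones — at least 9 crossings.
The safety rule pushes this higher. Following every safe sequence of crossings, the most of the 9 that can be at the east ledge as the rope basket arrives there on crossing 9 is 8 — never all 9.
So no plan with fewer than 11 crossings exists, and this one achieves 11:
1. Guide goes to the east ledge with the cut-bot and the grip-bot.  [the west ledge: the drill-bot, the haul-bot, the lift-bot, the pack-bot, the scan-bot, the sort-bot, the weld-bot | the east ledge: the cut-bot, the grip-bot]
2. Guide goes back to the west ledge alone.  [the west ledge: the drill-bot, the haul-bot, the lift-bot, the pack-bot, the scan-bot, the sort-bot, the weld-bot | the east ledge: the cut-bot, the grip-bot]
3. Guide goes to the east ledge with the haul-bot.  [the west ledge: the drill-bot, the lift-bot, the pack-bot, the scan-bot, the sort-bot, the weld-bot | the east ledge: the cut-bot, the grip-bot, the haul-bot]
4. Guide goes back to the west ledge alone.  [the west ledge: the drill-bot, the lift-bot, the pack-bot, the scan-bot, the sort-bot, the weld-bot | the east ledge: the cut-bot, the grip-bot, the haul-bot]
5. Guide goes to the east ledge with the pack-bot and the scan-bot.  [the west ledge: the drill-bot, the lift-bot, the sort-bot, the weld-bot | the east ledge: the cut-bot, the grip-bot, the haul-bot, the pack-bot, the scan-bot]
6. Guide goes back to the west ledge with the cut-bot and the grip-bot.  [the west ledge: the cut-bot, the drill-bot, the grip-bot, the lift-bot, the sort-bot, the weld-bot | the east ledge: the haul-bot, the pack-bot, the scan-bot]
7. Guide goes to the east ledge with the sort-bot and the weld-bot.  [the west ledge: the cut-bot, the drill-bot, the grip-bot, the lift-bot | the east ledge: the haul-bot, the pack-bot, the scan-bot, the sort-bot, the weld-bot]
8. Guide goes back to the west ledge alone.  [the west ledge: the cut-bot, the drill-bot, the grip-bot, the lift-bot | the east ledge: the haul-bot, the pack-bot, the scan-bot, the sort-bot, the weld-bot]
9. Guide goes to the east ledge with the drill-bot and the lift-bot.  [the west ledge: the cut-bot, the grip-bot | the east ledge: the drill-bot, the haul-bot, the lift-bot, the pack-bot, the scan-bot, the sort-bot, the weld-bot]
10. Guide goes back to the west ledge alone.  [the west ledge: the cut-bot, the grip-bot | the east ledge: the drill-bot, the haul-bot, the lift-bot, the pack-bot, the scan-bot, the sort-bot, the weld-bot]
11. Guide goes to the east ledge with the cut-bot and the grip-bot.  [the west ledge: — | the east ledge: the cut-bot, the drill-bot, the grip-bot, the haul-bot, the lift-bot, the pack-bot, the scan-bot, the sort-bot, the weld-bot]

11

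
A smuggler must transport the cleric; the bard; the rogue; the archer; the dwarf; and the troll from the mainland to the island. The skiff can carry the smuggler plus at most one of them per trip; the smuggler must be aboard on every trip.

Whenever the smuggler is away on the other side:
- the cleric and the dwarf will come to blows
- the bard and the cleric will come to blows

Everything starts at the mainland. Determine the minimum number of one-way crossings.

13

Counting alone: the smuggler can take at most 1 across per trip to the island, so moving all 6 needs at least 6 loaded trips out, with a return between consecutive ones — at least 11 crossings.
The safety rule pushes this higher. Following every safe sequence of crossings, the most of the 6 that can be at the island as the skiff arrives there on crossing 11 is 5 — never all 6.
So no plan with fewer than 13 crossings exists, and this one achieves 13:
1. Smuggler goes to the island with the cleric.
2. Smuggler goes back to the mainland alone.
3. Smuggler goes to the island with the bard.
4. Smuggler goes back to the mainland with the cleric.
5. Smuggler goes to the island with the dwarf.
6. Smuggler goes back to the mainland alone.
7. Smuggler goes to the island with the rogue.
8. Smuggler goes back to the mainland alone.
9. Smuggler goes to the island with the archer.
10. Smuggler goes back to the mainland alone.
11. Smuggler goes to the island with the troll.
12. Smuggler goes back to the mainland alone.
13. Smuggler goes to the island with the cleric.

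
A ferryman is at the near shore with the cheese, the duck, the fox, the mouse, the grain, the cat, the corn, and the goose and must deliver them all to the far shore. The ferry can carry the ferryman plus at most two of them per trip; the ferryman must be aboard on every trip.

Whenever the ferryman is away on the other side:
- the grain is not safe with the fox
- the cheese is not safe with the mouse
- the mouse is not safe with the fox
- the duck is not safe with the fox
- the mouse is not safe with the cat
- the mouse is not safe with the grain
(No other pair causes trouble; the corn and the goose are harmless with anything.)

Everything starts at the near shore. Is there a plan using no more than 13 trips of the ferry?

Yes — this plan uses 13 crossings (≤ 13):
1. Ferryman goes to the far shore with the fox and the mouse.
2. Ferryman goes back to the near shore with the fox.
3. Ferryman goes to the far shore with the cheese and the fox.
4. Ferryman goes back to the near shore with the mouse.
5. Ferryman goes to the far shore with the cat and the mouse.
6. Ferryman goes back to the near shore with the mouse.
7. Ferryman goes to the far shore with the duck and the grain.
8. Ferryman goes back to the near shore with the fox.
9. Ferryman goes to the far shore with the corn and the fox.
10. Ferryman goes back to the near shore with the fox.
11. Ferryman goes to the far shore with the fox and the goose.
12. Ferryman goes back to the near shore with the fox.
13. Ferryman goes to the far shore with the fox and the mouse.

Yes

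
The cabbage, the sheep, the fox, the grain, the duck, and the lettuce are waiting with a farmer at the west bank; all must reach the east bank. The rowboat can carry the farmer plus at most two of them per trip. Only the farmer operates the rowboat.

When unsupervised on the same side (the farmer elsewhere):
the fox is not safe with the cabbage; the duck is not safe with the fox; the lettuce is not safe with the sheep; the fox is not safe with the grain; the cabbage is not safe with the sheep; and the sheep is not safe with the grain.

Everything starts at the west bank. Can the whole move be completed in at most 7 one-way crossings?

Yes

Yes — this plan uses 7 crossings (≤ 7):
1. Farmer goes to the east bank with the fox and the sheep.
2. Farmer goes back to the west bank alone.
3. Farmer goes to the east bank with the cabbage and the grain.
4. Farmer goes back to the west bank with the fox and the sheep.
5. Farmer goes to the east bank with the duck and the lettuce.
6. Farmer goes back to the west bank alone.
7. Farmer goes to the east bank with the fox and the sheep.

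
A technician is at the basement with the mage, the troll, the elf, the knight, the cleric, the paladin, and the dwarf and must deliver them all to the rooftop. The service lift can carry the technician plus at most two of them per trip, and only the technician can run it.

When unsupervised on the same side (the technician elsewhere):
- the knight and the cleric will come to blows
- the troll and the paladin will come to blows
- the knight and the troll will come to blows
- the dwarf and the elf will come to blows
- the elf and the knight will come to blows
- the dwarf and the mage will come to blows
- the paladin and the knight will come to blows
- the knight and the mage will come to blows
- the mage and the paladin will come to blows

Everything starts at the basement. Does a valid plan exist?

Whatever the first load, the items left behind include a forbidden pair without the technician. No opening move is safe, so no plan exists.

No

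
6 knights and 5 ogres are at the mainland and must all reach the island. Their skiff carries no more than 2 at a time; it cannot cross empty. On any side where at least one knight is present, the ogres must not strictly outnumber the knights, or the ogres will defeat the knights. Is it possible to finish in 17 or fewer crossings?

No

Counting alone: each trip to the island takes at most 2 across and each return brings at least 1 back, so after t trips out (and t−1 returns) at most 2t − (t−1) of the 11 are across; that first reaches 11 at t = 10, so at least 19 crossings are needed.
Since 17 < 19, 17 crossings cannot be enough. (The shortest complete plan in fact takes 19:)
1. 2 ogres → the island.  (the mainland: 6K 3O; the island: 0K 2O)
2. 1 ogre ← the mainland.  (the mainland: 6K 4O; the island: 0K 1O)
3. 2 ogres → the island.  (the mainland: 6K 2O; the island: 0K 3O)
4. 1 ogre ← the mainland.  (the mainland: 6K 3O; the island: 0K 2O)
5. 2 knights → the island.  (the mainland: 4K 3O; the island: 2K 2O)
6. 1 ogre ← the mainland.  (the mainland: 4K 4O; the island: 2K 1O)
7. 1 knight and 1 ogre → the island.  (the mainland: 3K 3O; the island: 3K 2O)
8. 1 knight ← the mainland.  (the mainland: 4K 3O; the island: 2K 2O)
9. 1 knight and 1 ogre → the island.  (the mainland: 3K 2O; the island: 3K 3O)
10. 1 ogre ← the mainland.  (the mainland: 3K 3O; the island: 3K 2O)
11. 1 knight and 1 ogre → the island.  (the mainland: 2K 2O; the island: 4K 3O)
12. 1 knight ← the mainland.  (the mainland: 3K 2O; the island: 3K 3O)
13. 1 knight and 1 ogre → the island.  (the mainland: 2K 1O; the island: 4K 4O)
14. 1 ogre ← the mainland.  (the mainland: 2K 2O; the island: 4K 3O)
15. 1 knight and 1 ogre → the island.  (the mainland: 1K 1O; the island: 5K 4O)
16. 1 knight ← the mainland.  (the mainland: 2K 1O; the island: 4K 4O)
17. 1 knight and 1 ogre → the island.  (the mainland: 1K 0O; the island: 5K 5O)
18. 1 ogre ← the mainland.  (the mainland: 1K 1O; the island: 5K 4O)
19. 1 knight and 1 ogre → the island.  (the mainland: 0K 0O; the island: 6K 5O)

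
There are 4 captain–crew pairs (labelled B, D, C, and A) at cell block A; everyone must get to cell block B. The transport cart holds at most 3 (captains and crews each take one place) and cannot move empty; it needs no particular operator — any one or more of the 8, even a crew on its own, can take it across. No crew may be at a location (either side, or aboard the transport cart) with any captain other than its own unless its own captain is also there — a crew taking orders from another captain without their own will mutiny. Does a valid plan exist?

1. captain B and crew B cross → cell block B.
2. captain B crosses ← cell block A.
3. captain B, captain D, and crew D cross → cell block B.
4. captain B and crew B cross ← cell block A.
5. captain A, captain B, and captain C cross → cell block B.
6. crew D crosses ← cell block A.
7. crew B and crew D cross → cell block B.
8. crew B crosses ← cell block A.
9. crew A, crew B, and crew C cross → cell block B.

Yes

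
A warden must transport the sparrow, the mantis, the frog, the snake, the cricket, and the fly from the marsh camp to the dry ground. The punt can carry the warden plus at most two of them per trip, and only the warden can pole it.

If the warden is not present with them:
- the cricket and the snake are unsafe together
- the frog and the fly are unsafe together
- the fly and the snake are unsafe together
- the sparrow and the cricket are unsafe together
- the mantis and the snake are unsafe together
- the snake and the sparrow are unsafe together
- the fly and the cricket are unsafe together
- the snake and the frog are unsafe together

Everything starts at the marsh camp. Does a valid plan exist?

Whatever the first load, the items left behind include a forbidden pair without the warden. No opening move is safe, so no plan exists.

No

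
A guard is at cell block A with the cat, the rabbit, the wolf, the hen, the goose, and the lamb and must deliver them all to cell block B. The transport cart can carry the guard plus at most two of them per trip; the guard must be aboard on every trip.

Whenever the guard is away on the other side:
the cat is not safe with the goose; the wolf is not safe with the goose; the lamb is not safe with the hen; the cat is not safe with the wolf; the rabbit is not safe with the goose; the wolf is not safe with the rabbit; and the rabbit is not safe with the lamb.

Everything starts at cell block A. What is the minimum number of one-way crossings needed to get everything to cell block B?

impossible

Whatever the first load, the items left behind include a forbidden pair without the guard. No opening move is safe, so no plan exists.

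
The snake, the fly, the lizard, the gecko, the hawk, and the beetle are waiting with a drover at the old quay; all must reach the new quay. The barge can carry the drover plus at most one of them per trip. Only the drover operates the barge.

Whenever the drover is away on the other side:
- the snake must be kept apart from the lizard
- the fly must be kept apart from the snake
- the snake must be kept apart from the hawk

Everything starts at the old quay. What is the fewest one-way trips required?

impossible

Following every safe sequence of crossings from the start, the most of the 6 that can be at the new quay as the barge arrives there on crossings 1, 3, 5, 7 is 1, 2, 3, 4 respectively; the best ever achieved is 4 of 6.
From crossing 9 on, no configuration arises that was not already reachable earlier: only 36 distinct safe configurations (who is on which side, and where the barge is) can ever be reached, none of them has everyone across, and every continuation just revisits them. So no valid plan exists.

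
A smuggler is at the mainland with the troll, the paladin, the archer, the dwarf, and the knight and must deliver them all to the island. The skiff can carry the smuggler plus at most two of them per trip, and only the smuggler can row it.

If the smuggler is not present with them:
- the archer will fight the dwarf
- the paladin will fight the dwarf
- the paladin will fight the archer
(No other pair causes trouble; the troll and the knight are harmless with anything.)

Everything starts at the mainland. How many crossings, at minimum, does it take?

7

Counting alone: the smuggler can take at most 2 across per trip to the island, so moving all 5 needs at least 3 loaded trips out, with a return between consecutive ones — at least 5 crossings.
The safety rule pushes this higher. Following every safe sequence of crossings, the most of the 5 that can be at the island as the skiff arrives there on crossing 5 is 4 — never all 5.
So no plan with fewer than 7 crossings exists, and this one achieves 7:
1. Smuggler goes to the island with the archer and the paladin.  [the mainland: the dwarf, the knight, the troll | the island: the archer, the paladin]
2. Smuggler goes back to the mainland with the paladin.  [the mainland: the dwarf, the knight, the paladin, the troll | the island: the archer]
3. Smuggler goes to the island with the paladin and the troll.  [the mainland: the dwarf, the knight | the island: the archer, the paladin, the troll]
4. Smuggler goes back to the mainland with the paladin.  [the mainland: the dwarf, the knight, the paladin | the island: the archer, the troll]
5. Smuggler goes to the island with the knight and the paladin.  [the mainland: the dwarf | the island: the archer, the knight, the paladin, the troll]
6. Smuggler goes back to the mainland with the paladin.  [the mainland: the dwarf, the paladin | the island: the archer, the knight, the troll]
7. Smuggler goes to the island with the dwarf and the paladin.  [the mainland: — | the island: the archer, the dwarf, the knight, the paladin, the troll]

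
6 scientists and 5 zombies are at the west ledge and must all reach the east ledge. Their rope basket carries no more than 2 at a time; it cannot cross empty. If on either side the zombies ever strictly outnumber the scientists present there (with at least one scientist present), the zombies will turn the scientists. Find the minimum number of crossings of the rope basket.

19

Counting alone: each trip to the east ledge takes at most 2 across and each return brings at least 1 back, so after t trips out (and t−1 returns) at most 2t − (t−1) of the 11 are across; that first reaches 11 at t = 10, so at least 19 crossings are needed.
The plan below uses exactly 19 crossings, so it is optimal:
1. 2 zombies → the east ledge.  (the west ledge: 6S 3Z; the east ledge: 0S 2Z)
2. 1 zombie ← the west ledge.  (the west ledge: 6S 4Z; the east ledge: 0S 1Z)
3. 2 zombies → the east ledge.  (the west ledge: 6S 2Z; the east ledge: 0S 3Z)
4. 1 zombie ← the west ledge.  (the west ledge: 6S 3Z; the east ledge: 0S 2Z)
5. 2 scientists → the east ledge.  (the west ledge: 4S 3Z; the east ledge: 2S 2Z)
6. 1 zombie ← the west ledge.  (the west ledge: 4S 4Z; the east ledge: 2S 1Z)
7. 1 scientist and 1 zombie → the east ledge.  (the west ledge: 3S 3Z; the east ledge: 3S 2Z)
8. 1 scientist ← the west ledge.  (the west ledge: 4S 3Z; the east ledge: 2S 2Z)
9. 1 scientist and 1 zombie → the east ledge.  (the west ledge: 3S 2Z; the east ledge: 3S 3Z)
10. 1 zombie ← the west ledge.  (the west ledge: 3S 3Z; the east ledge: 3S 2Z)
11. 1 scientist and 1 zombie → the east ledge.  (the west ledge: 2S 2Z; the east ledge: 4S 3Z)
12. 1 scientist ← the west ledge.  (the west ledge: 3S 2Z; the east ledge: 3S 3Z)
13. 1 scientist and 1 zombie → the east ledge.  (the west ledge: 2S 1Z; the east ledge: 4S 4Z)
14. 1 zombie ← the west ledge.  (the west ledge: 2S 2Z; the east ledge: 4S 3Z)
15. 1 scientist and 1 zombie → the east ledge.  (the west ledge: 1S 1Z; the east ledge: 5S 4Z)
16. 1 scientist ← the west ledge.  (the west ledge: 2S 1Z; the east ledge: 4S 4Z)
17. 1 scientist and 1 zombie → the east ledge.  (the west ledge: 1S 0Z; the east ledge: 5S 5Z)
18. 1 zombie ← the west ledge.  (the west ledge: 1S 1Z; the east ledge: 5S 4Z)
19. 1 scientist and 1 zombie → the east ledge.  (the west ledge: 0S 0Z; the east ledge: 6S 5Z)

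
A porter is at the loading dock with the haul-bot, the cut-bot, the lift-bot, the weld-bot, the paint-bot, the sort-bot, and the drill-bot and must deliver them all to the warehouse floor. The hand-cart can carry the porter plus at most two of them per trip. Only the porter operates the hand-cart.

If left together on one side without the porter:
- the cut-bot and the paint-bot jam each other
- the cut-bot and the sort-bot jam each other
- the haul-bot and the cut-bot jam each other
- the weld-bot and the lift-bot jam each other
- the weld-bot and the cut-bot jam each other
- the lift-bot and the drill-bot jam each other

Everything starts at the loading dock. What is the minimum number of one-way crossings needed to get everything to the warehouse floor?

Counting alone: the porter can take at most 2 across per trip to the warehouse floor, so moving all 7 needs at least 4 loaded trips out, with a return between consecutive ones — at least 7 crossings.
The safety rule pushes this higher. Following every safe sequence of crossings, the most of the 7 that can be at the warehouse floor as the hand-cart arrives there on crossing 7 is 6 — never all 7.
So no plan with fewer than 9 crossings exists, and this one achieves 9:
1. Porter goes to the warehouse floor with the cut-bot and the lift-bot.
2. Porter goes back to the loading dock alone.
3. Porter goes to the warehouse floor with the drill-bot.
4. Porter goes back to the loading dock with the lift-bot.
5. Porter goes to the warehouse floor with the haul-bot and the weld-bot.
6. Porter goes back to the loading dock with the cut-bot.
7. Porter goes to the warehouse floor with the paint-bot and the sort-bot.
8. Porter goes back to the loading dock alone.
9. Porter goes to the warehouse floor with the cut-bot and the lift-bot.

9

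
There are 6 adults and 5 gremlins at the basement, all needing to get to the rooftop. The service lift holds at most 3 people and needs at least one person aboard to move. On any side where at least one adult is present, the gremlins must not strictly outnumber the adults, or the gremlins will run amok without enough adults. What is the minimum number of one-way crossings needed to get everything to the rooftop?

Counting alone: each trip to the rooftop takes at most 3 across and each return brings at least 1 back, so after t trips out (and t−1 returns) at most 3t − (t−1) of the 11 are across; that first reaches 11 at t = 5, so at least 9 crossings are needed.
The plan below uses exactly 9 crossings, so it is optimal:
1. 3 gremlins → the rooftop.  (the basement: 6A 2G; the rooftop: 0A 3G)
2. 1 gremlin ← the basement.  (the basement: 6A 3G; the rooftop: 0A 2G)
3. 3 adults → the rooftop.  (the basement: 3A 3G; the rooftop: 3A 2G)
4. 1 adult ← the basement.  (the basement: 4A 3G; the rooftop: 2A 2G)
5. 2 adults and 1 gremlin → the rooftop.  (the basement: 2A 2G; the rooftop: 4A 3G)
6. 1 adult ← the basement.  (the basement: 3A 2G; the rooftop: 3A 3G)
7. 2 adults and 1 gremlin → the rooftop.  (the basement: 1A 1G; the rooftop: 5A 4G)
8. 1 adult ← the basement.  (the basement: 2A 1G; the rooftop: 4A 4G)
9. 2 adults and 1 gremlin → the rooftop.  (the basement: 0A 0G; the rooftop: 6A 5G)

9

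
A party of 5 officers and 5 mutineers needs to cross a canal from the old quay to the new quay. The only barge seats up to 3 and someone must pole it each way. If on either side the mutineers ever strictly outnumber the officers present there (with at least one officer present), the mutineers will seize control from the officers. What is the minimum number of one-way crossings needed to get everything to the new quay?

11

Counting alone: each trip to the new quay takes at most 3 across and each return brings at least 1 back, so after t trips out (and t−1 returns) at most 3t − (t−1) of the 10 are across; that first reaches 10 at t = 5, so at least 9 crossings are needed.
The safety rule pushes this higher. Following every safe sequence of crossings, the most of the 10 that can be at the new quay as the barge arrives there on crossing 9 is 9 — never all 10.
So no plan with fewer than 11 crossings exists, and this one achieves 11:
1. 2 mutineers → the new quay.  (the old quay: 5O 3M; the new quay: 0O 2M)
2. 1 mutineer ← the old quay.  (the old quay: 5O 4M; the new quay: 0O 1M)
3. 3 mutineers → the new quay.  (the old quay: 5O 1M; the new quay: 0O 4M)
4. 1 mutineer ← the old quay.  (the old quay: 5O 2M; the new quay: 0O 3M)
5. 3 officers → the new quay.  (the old quay: 2O 2M; the new quay: 3O 3M)
6. 1 officer and 1 mutineer ← the old quay.  (the old quay: 3O 3M; the new quay: 2O 2M)
7. 3 officers → the new quay.  (the old quay: 0O 3M; the new quay: 5O 2M)
8. 1 mutineer ← the old quay.  (the old quay: 0O 4M; the new quay: 5O 1M)
9. 2 mutineers → the new quay.  (the old quay: 0O 2M; the new quay: 5O 3M)
10. 1 mutineer ← the old quay.  (the old quay: 0O 3M; the new quay: 5O 2M)
11. 3 mutineers → the new quay.  (the old quay: 0O 0M; the new quay: 5O 5M)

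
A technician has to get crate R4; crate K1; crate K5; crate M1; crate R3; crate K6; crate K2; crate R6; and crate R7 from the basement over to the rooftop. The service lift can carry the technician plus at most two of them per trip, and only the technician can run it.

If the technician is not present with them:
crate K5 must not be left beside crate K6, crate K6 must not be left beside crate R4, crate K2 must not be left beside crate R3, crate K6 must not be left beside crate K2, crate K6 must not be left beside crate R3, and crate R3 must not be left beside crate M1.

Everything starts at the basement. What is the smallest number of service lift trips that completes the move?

15

Counting alone: the technician can take at most 2 across per trip to the rooftop, so moving all 9 needs at least 5 loaded trips out, with a return between consecutive ones — at least 9 crossings.
The safety rule pushes this higher. Following every safe sequence of crossings, the most of the 9 that can be at the rooftop as the service lift arrives there on crossings 9, 11, 13 is 6, 7, 8 respectively — never all 9.
So no plan with fewer than 15 crossings exists, and this one achieves 15:
1. Technician goes to the rooftop with crate K6 and crate R3.
2. Technician goes back to the basement with crate R3.
3. Technician goes to the rooftop with crate R3 and crate R4.
4. Technician goes back to the basement with crate K6.
5. Technician goes to the rooftop with crate K1 and crate K6.
6. Technician goes back to the basement with crate K6.
7. Technician goes to the rooftop with crate K5 and crate K6.
8. Technician goes back to the basement with crate K6.
9. Technician goes to the rooftop with crate K2 and crate M1.
10. Technician goes back to the basement with crate R3.
11. Technician goes to the rooftop with crate R3 and crate R6.
12. Technician goes back to the basement with crate R3.
13. Technician goes to the rooftop with crate R3 and crate R7.
14. Technician goes back to the basement with crate R3.
15. Technician goes to the rooftop with crate K6 and crate R3.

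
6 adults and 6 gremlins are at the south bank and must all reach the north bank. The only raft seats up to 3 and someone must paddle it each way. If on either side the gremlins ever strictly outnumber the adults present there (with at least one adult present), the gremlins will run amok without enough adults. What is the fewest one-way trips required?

impossible

Following every safe sequence of crossings from the start, the most of the 12 that can be at the north bank as the raft arrives there on crossings 1, 3, 5 is 3, 5, 6 respectively; the best ever achieved is 6 of 12.
From crossing 7 on, no configuration arises that was not already reachable earlier: only 17 distinct safe configurations (who is on which side, and where the raft is) can ever be reached, none of them has everyone across, and every continuation just revisits them. They are: 0 adults + 0 gremlins across (raft back at the start); 0 adults + 1 gremlin across (raft there); 0 adults + 1 gremlin across (raft back at the start); 0 adults + 2 gremlins across (raft there); 0 adults + 2 gremlins across (raft back at the start); 0 adults + 3 gremlins across (raft there); 0 adults + 3 gremlins across (raft back at the start); 0 adults + 4 gremlins across (raft there); 0 adults + 4 gremlins across (raft back at the start); 0 adults + 5 gremlins across (raft there); 0 adults + 5 gremlins across (raft back at the start); 0 adults + 6 gremlins across (raft there); 1 adult + 1 gremlin across (raft there); 1 adult + 1 gremlin across (raft back at the start); 2 adults + 2 gremlins across (raft there); 2 adults + 2 gremlins across (raft back at the start); 3 adults + 3 gremlins across (raft there). So no valid plan exists.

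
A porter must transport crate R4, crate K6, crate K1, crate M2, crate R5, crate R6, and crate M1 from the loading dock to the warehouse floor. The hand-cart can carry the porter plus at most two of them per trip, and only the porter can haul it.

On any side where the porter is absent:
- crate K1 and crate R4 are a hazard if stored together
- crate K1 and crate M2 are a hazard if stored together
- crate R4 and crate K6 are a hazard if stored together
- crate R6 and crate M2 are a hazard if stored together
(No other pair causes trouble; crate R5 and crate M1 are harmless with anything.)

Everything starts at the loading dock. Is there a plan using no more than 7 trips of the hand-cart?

No

Counting alone: the porter can take at most 2 across per trip to the warehouse floor, so moving all 7 needs at least 4 loaded trips out, with a return between consecutive ones — at least 7 crossings.
The safety rule pushes this higher. Following every safe sequence of crossings, the most of the 7 that can be at the warehouse floor as the hand-cart arrives there on crossing 7 is 6 — never all 7.
So the move cannot be finished within 7 crossings. (The shortest complete plan takes 9:)
1. Porter goes to the warehouse floor with crate M2 and crate R4.  [the loading dock: crate K1, crate K6, crate M1, crate R5, crate R6 | the warehouse floor: crate M2, crate R4]
2. Porter goes back to the loading dock alone.  [the loading dock: crate K1, crate K6, crate M1, crate R5, crate R6 | the warehouse floor: crate M2, crate R4]
3. Porter goes to the warehouse floor with crate K6.  [the loading dock: crate K1, crate M1, crate R5, crate R6 | the warehouse floor: crate K6, crate M2, crate R4]
4. Porter goes back to the loading dock with crate R4.  [the loading dock: crate K1, crate M1, crate R4, crate R5, crate R6 | the warehouse floor: crate K6, crate M2]
5. Porter goes to the warehouse floor with crate K1 and crate R5.  [the loading dock: crate M1, crate R4, crate R6 | the warehouse floor: crate K1, crate K6, crate M2, crate R5]
6. Porter goes back to the loading dock with crate M2.  [the loading dock: crate M1, crate M2, crate R4, crate R6 | the warehouse floor: crate K1, crate K6, crate R5]
7. Porter goes to the warehouse floor with crate M1 and crate R6.  [the loading dock: crate M2, crate R4 | the warehouse floor: crate K1, crate K6, crate M1, crate R5, crate R6]
8. Porter goes back to the loading dock alone.  [the loading dock: crate M2, crate R4 | the warehouse floor: crate K1, crate K6, crate M1, crate R5, crate R6]
9. Porter goes to the warehouse floor with crate M2 and crate R4.  [the loading dock: — | the warehouse floor: crate K1, crate K6, crate M1, crate M2, crate R4, crate R5, crate R6]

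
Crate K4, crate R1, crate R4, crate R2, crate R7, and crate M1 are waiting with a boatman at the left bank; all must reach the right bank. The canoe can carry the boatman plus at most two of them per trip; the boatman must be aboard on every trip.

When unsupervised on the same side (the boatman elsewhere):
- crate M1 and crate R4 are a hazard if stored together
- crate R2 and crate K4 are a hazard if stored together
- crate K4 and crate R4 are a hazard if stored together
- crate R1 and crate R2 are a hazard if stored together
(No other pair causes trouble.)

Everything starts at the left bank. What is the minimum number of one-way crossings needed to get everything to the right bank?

Counting alone: the boatman can take at most 2 across per trip to the right bank, so moving all 6 needs at least 3 loaded trips out, with a return between consecutive ones — at least 5 crossings.
The safety rule pushes this higher. Following every safe sequence of crossings, the most of the 6 that can be at the right bank as the canoe arrives there on crossing 5 is 5 — never all 6.
So no plan with fewer than 7 crossings exists, and this one achieves 7:
1. Boatman goes to the right bank with crate R2 and crate R4.  [the left bank: crate K4, crate M1, crate R1, crate R7 | the right bank: crate R2, crate R4]
2. Boatman goes back to the left bank alone.  [the left bank: crate K4, crate M1, crate R1, crate R7 | the right bank: crate R2, crate R4]
3. Boatman goes to the right bank with crate K4 and crate R1.  [the left bank: crate M1, crate R7 | the right bank: crate K4, crate R1, crate R2, crate R4]
4. Boatman goes back to the left bank with crate R2 and crate R4.  [the left bank: crate M1, crate R2, crate R4, crate R7 | the right bank: crate K4, crate R1]
5. Boatman goes to the right bank with crate M1 and crate R7.  [the left bank: crate R2, crate R4 | the right bank: crate K4, crate M1, crate R1, crate R7]
6. Boatman goes back to the left bank alone.  [the left bank: crate R2, crate R4 | the right bank: crate K4, crate M1, crate R1, crate R7]
7. Boatman goes to the right bank with crate R2 and crate R4.  [the left bank: — | the right bank: crate K4, crate M1, crate R1, crate R2, crate R4, crate R7]

7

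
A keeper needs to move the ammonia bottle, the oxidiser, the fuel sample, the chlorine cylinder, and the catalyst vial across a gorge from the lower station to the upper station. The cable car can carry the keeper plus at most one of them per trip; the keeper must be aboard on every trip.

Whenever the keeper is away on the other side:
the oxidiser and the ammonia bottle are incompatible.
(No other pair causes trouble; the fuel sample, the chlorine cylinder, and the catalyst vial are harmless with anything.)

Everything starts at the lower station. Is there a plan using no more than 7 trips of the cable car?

Counting alone: the keeper can take at most 1 across per trip to the upper station, so moving all 5 needs at least 5 loaded trips out, with a return between consecutive ones — at least 9 crossings.
Since 7 < 9, 7 crossings cannot be enough. (The shortest complete plan in fact takes 9:)
1. Keeper goes to the upper station with the ammonia bottle.  [the lower station: the catalyst vial, the chlorine cylinder, the fuel sample, the oxidiser | the upper station: the ammonia bottle]
2. Keeper goes back to the lower station alone.  [the lower station: the catalyst vial, the chlorine cylinder, the fuel sample, the oxidiser | the upper station: the ammonia bottle]
3. Keeper goes to the upper station with the fuel sample.  [the lower station: the catalyst vial, the chlorine cylinder, the oxidiser | the upper station: the ammonia bottle, the fuel sample]
4. Keeper goes back to the lower station alone.  [the lower station: the catalyst vial, the chlorine cylinder, the oxidiser | the upper station: the ammonia bottle, the fuel sample]
5. Keeper goes to the upper station with the chlorine cylinder.  [the lower station: the catalyst vial, the oxidiser | the upper station: the ammonia bottle, the chlorine cylinder, the fuel sample]
6. Keeper goes back to the lower station alone.  [the lower station: the catalyst vial, the oxidiser | the upper station: the ammonia bottle, the chlorine cylinder, the fuel sample]
7. Keeper goes to the upper station with the catalyst vial.  [the lower station: the oxidiser | the upper station: the ammonia bottle, the catalyst vial, the chlorine cylinder, the fuel sample]
8. Keeper goes back to the lower station alone.  [the lower station: the oxidiser | the upper station: the ammonia bottle, the catalyst vial, the chlorine cylinder, the fuel sample]
9. Keeper goes to the upper station with the oxidiser.  [the lower station: — | the upper station: the ammonia bottle, the catalyst vial, the chlorine cylinder, the fuel sample, the oxidiser]

No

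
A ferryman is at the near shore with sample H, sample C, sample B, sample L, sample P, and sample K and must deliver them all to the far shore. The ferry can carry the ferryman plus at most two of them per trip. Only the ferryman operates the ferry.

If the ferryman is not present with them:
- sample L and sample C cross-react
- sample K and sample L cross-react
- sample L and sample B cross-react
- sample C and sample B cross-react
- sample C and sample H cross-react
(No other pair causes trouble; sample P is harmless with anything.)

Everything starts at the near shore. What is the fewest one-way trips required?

Counting alone: the ferryman can take at most 2 across per trip to the far shore, so moving all 6 needs at least 3 loaded trips out, with a return between consecutive ones — at least 5 crossings.
The safety rule pushes this higher. Following every safe sequence of crossings, the most of the 6 that can be at the far shore as the ferry arrives there on crossings 5, 7 is 4, 5 respectively — never all 6.
So no plan with fewer than 9 crossings exists, and this one achieves 9:
1. Ferryman goes to the far shore with sample C and sample L.
2. Ferryman goes back to the near shore with sample C.
3. Ferryman goes to the far shore with sample C and sample H.
4. Ferryman goes back to the near shore with sample C.
5. Ferryman goes to the far shore with sample C and sample P.
6. Ferryman goes back to the near shore with sample C.
7. Ferryman goes to the far shore with sample B and sample K.
8. Ferryman goes back to the near shore with sample L.
9. Ferryman goes to the far shore with sample C and sample L.

9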